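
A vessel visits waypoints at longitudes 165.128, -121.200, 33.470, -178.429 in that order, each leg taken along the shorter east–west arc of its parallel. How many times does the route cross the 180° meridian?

Leg 1: +165.128° → -121.200°, shortest Δλ = 73.672° (east) — crosses 180°.
Leg 2: -121.200° → +33.470°, shortest Δλ = 154.67° (east) — does not cross 180°.
Leg 3: +33.470° → -178.429°, shortest Δλ = 148.101° (east) — crosses 180°.
Total crossings: 2.

2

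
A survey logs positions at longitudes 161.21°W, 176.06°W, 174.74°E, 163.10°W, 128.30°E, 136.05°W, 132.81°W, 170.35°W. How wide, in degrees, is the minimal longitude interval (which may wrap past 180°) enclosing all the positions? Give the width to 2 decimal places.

Sort the longitudes: -176.06°, -170.35°, -163.10°, -161.21°, -136.05°, -132.81°, +128.30°, +174.74°.
Eastward gaps between consecutive values (wrapping around): 5.71°, 7.25°, 1.89°, 25.16°, 3.24°, 261.11°, 46.44°, 9.20°.
Largest gap = 261.11° ⇒ minimal covering band is its complement: 360° − 261.11° = 98.89°.
Band runs from +128.30° eastward to -132.81°, crossing the antimeridian.

98.89°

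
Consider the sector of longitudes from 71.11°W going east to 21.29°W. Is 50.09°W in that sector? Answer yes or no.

Band width going east from -71.11° to -21.29°: ((-21.29 − -71.11) mod 360) = 49.82°.
Offset of -50.09° east of the west edge: ((-50.09 − -71.11) mod 360) = 21.02°.
21.02° ≤ 49.82° ⇒ inside.

Yes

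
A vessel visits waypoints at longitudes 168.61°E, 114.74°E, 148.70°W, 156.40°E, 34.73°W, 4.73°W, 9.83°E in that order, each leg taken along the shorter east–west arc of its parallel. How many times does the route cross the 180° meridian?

Leg 1: +168.61° → +114.74°, shortest Δλ = -53.87° (west) — does not cross 180°.
Leg 2: +114.74° → -148.70°, shortest Δλ = 96.56° (east) — crosses 180°.
Leg 3: -148.70° → +156.40°, shortest Δλ = -54.9° (west) — crosses 180°.
Leg 4: +156.40° → -34.73°, shortest Δλ = 168.87° (east) — crosses 180°.
Leg 5: -34.73° → -4.73°, shortest Δλ = 30.0° (east) — does not cross 180°.
Leg 6: -4.73° → +9.83°, shortest Δλ = 14.56° (east) — does not cross 180°.
Total crossings: 3.

3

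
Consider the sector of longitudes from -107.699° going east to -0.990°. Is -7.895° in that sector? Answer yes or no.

Band width going east from -107.699° to -0.990°: ((-0.990 − -107.699) mod 360) = 106.709°.
Offset of -7.895° east of the west edge: ((-7.895 − -107.699) mod 360) = 99.804°.
99.804° ≤ 106.709° ⇒ inside.

Yes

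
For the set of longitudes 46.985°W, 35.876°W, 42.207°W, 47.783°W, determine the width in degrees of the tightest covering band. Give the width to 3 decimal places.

Sort the longitudes: -47.783°, -46.985°, -42.207°, -35.876°.
Eastward gaps between consecutive values (wrapping around): 0.798°, 4.778°, 6.331°, 348.093°.
Largest gap = 348.093° ⇒ minimal covering band is its complement: 360° − 348.093° = 11.907°.
Band runs from -47.783° eastward to -35.876°.

11.907°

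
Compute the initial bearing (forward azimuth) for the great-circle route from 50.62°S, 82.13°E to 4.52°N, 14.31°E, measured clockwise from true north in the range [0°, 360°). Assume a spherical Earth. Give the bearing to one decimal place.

Δλ = 14.31 − 82.13 = -67.82°.
θ = atan2( sin Δλ · cos φ₂ , cos φ₁ · sin φ₂ − sin φ₁ · cos φ₂ · cos Δλ )
  = atan2(-0.92312, 0.34090) = -69.731° → normalised to [0°, 360°): 290.269°.

290.3°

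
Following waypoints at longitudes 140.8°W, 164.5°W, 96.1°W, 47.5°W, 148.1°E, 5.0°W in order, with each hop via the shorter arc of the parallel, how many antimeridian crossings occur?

1

Leg 1: -140.8° → -164.5°, shortest Δλ = -23.7° (west) — does not cross 180°.
Leg 2: -164.5° → -96.1°, shortest Δλ = 68.4° (east) — does not cross 180°.
Leg 3: -96.1° → -47.5°, shortest Δλ = 48.6° (east) — does not cross 180°.
Leg 4: -47.5° → +148.1°, shortest Δλ = -164.4° (west) — crosses 180°.
Leg 5: +148.1° → -5.0°, shortest Δλ = -153.1° (west) — does not cross 180°.
Total crossings: 1.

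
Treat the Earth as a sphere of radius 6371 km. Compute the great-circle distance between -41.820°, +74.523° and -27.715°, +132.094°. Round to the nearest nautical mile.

Δλ = 132.094 − 74.523 = 57.571°.
Δφ = -27.715 − -41.820 = 14.105°.
a = sin²(Δφ/2) + cos φ₁ · cos φ₂ · sin²(Δλ/2) = 0.168051.
c = 2·atan2(√a, √(1−a)) = 0.84478 rad → d = 6371·c ≈ 5382.08 km ≈ 2906.09 nmi.

2906 nmi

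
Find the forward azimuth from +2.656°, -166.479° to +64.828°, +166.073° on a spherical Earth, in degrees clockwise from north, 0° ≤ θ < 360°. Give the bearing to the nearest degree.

Δλ = 166.073 − -166.479 = 332.552°; wrapped into (−180°, 180°]: -27.448°.
θ = atan2( sin Δλ · cos φ₂ , cos φ₁ · sin φ₂ − sin φ₁ · cos φ₂ · cos Δλ )
  = atan2(-0.19606, 0.88657) = -12.470° → normalised to [0°, 360°): 347.530°.

348°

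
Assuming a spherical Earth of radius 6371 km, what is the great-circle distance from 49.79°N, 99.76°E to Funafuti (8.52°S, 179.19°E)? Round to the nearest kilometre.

9982 km

Δλ = 179.19 − 99.76 = 79.43°.
Δφ = -8.52 − 49.79 = -58.31°.
a = sin²(Δφ/2) + cos φ₁ · cos φ₂ · sin²(Δλ/2) = 0.498013.
c = 2·atan2(√a, √(1−a)) = 1.56682 rad → d = 6371·c ≈ 9982.22 km.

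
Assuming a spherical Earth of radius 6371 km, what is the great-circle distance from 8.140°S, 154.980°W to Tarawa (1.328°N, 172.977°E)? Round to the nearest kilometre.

Δλ = 172.977 − -154.980 = 327.957°; wrapped into (−180°, 180°]: -32.043°.
Δφ = 1.328 − -8.140 = 9.468°.
a = sin²(Δφ/2) + cos φ₁ · cos φ₂ · sin²(Δλ/2) = 0.082198.
c = 2·atan2(√a, √(1−a)) = 0.58157 rad → d = 6371·c ≈ 3705.16 km.

3705 km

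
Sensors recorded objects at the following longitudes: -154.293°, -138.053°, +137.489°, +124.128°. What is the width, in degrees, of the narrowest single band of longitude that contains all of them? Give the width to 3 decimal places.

Sort the longitudes: -154.293°, -138.053°, +124.128°, +137.489°.
Eastward gaps between consecutive values (wrapping around): 16.240°, 262.181°, 13.361°, 68.218°.
Largest gap = 262.181° ⇒ minimal covering band is its complement: 360° − 262.181° = 97.819°.
Band runs from +124.128° eastward to -138.053°, crossing the antimeridian.

97.819°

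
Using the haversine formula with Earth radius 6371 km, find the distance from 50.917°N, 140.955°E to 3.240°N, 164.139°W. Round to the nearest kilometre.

7346 km

Δλ = -164.139 − 140.955 = -305.094°; wrapped into (−180°, 180°]: 54.906°.
Δφ = 3.240 − 50.917 = -47.677°.
a = sin²(Δφ/2) + cos φ₁ · cos φ₂ · sin²(Δλ/2) = 0.297126.
c = 2·atan2(√a, √(1−a)) = 1.15300 rad → d = 6371·c ≈ 7345.76 km.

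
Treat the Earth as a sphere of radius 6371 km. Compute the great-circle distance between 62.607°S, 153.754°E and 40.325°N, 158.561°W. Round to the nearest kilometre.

Δλ = -158.561 − 153.754 = -312.315°; wrapped into (−180°, 180°]: 47.685°.
Δφ = 40.325 − -62.607 = 102.932°.
a = sin²(Δφ/2) + cos φ₁ · cos φ₂ · sin²(Δλ/2) = 0.669212.
c = 2·atan2(√a, √(1−a)) = 1.91604 rad → d = 6371·c ≈ 12207.07 km.

12207 km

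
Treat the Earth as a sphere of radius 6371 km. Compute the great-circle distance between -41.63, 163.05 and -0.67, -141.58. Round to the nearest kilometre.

7158 km

Δλ = -141.58 − 163.05 = -304.63°; wrapped into (−180°, 180°]: 55.37°.
Δφ = -0.67 − -41.63 = 40.96°.
a = sin²(Δφ/2) + cos φ₁ · cos φ₂ · sin²(Δλ/2) = 0.283752.
c = 2·atan2(√a, √(1−a)) = 1.12354 rad → d = 6371·c ≈ 7158.05 km.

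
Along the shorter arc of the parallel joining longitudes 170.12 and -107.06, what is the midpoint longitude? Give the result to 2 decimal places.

-148.47°

Signed shortest Δλ from +170.12° to -107.06° is +82.82°.
Midpoint longitude = +170.12° + (+82.82°)/2 = +170.12° + 41.41° = +211.53°.
Normalise into (−180°, 180°]: -148.47°.
(The naïve average (+170.12 + -107.06)/2 = 31.53° is on the wrong side of the globe.)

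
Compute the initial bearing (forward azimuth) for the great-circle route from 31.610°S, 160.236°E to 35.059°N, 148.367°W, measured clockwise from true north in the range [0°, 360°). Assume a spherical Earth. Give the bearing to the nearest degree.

Δλ = -148.367 − 160.236 = -308.603°; wrapped into (−180°, 180°]: 51.397°.
θ = atan2( sin Δλ · cos φ₂ , cos φ₁ · sin φ₂ − sin φ₁ · cos φ₂ · cos Δλ )
  = atan2(0.63970, 0.75688) = 40.204° → normalised to [0°, 360°): 40.204°.

40°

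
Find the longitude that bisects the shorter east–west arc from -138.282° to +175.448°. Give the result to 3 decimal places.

-161.417°

Signed shortest Δλ from -138.282° to +175.448° is -46.270°.
Midpoint longitude = -138.282° + (-46.270°)/2 = -138.282° − 23.135° = -161.417°.
(The naïve average (-138.282 + +175.448)/2 = 18.583° is on the wrong side of the globe.)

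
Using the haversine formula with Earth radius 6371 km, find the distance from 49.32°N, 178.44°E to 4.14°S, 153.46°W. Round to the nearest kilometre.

6533 km

Δλ = -153.46 − 178.44 = -331.90°; wrapped into (−180°, 180°]: 28.10°.
Δφ = -4.14 − 49.32 = -53.46°.
a = sin²(Δφ/2) + cos φ₁ · cos φ₂ · sin²(Δλ/2) = 0.240625.
c = 2·atan2(√a, √(1−a)) = 1.02541 rad → d = 6371·c ≈ 6532.87 km.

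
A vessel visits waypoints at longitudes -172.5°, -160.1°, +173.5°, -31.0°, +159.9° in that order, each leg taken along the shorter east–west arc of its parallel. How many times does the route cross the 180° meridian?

Leg 1: -172.5° → -160.1°, shortest Δλ = 12.4° (east) — does not cross 180°.
Leg 2: -160.1° → +173.5°, shortest Δλ = -26.4° (west) — crosses 180°.
Leg 3: +173.5° → -31.0°, shortest Δλ = 155.5° (east) — crosses 180°.
Leg 4: -31.0° → +159.9°, shortest Δλ = -169.1° (west) — crosses 180°.
Total crossings: 3.

3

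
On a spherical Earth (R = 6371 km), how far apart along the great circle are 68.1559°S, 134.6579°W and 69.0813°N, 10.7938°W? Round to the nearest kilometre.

17817 km

Δλ = -10.7938 − -134.6579 = 123.8641°.
Δφ = 69.0813 − -68.1559 = 137.2372°.
a = sin²(Δφ/2) + cos φ₁ · cos φ₂ · sin²(Δλ/2) = 0.970524.
c = 2·atan2(√a, √(1−a)) = 2.79651 rad → d = 6371·c ≈ 17816.56 km.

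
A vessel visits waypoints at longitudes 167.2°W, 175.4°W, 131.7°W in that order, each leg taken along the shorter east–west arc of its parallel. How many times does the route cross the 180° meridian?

Leg 1: -167.2° → -175.4°, shortest Δλ = -8.2° (west) — does not cross 180°.
Leg 2: -175.4° → -131.7°, shortest Δλ = 43.7° (east) — does not cross 180°.
Total crossings: 0.

0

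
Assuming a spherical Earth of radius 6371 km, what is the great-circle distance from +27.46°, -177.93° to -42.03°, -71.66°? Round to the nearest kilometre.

13295 km

Δλ = -71.66 − -177.93 = 106.27°.
Δφ = -42.03 − 27.46 = -69.49°.
a = sin²(Δφ/2) + cos φ₁ · cos φ₂ · sin²(Δλ/2) = 0.746696.
c = 2·atan2(√a, √(1−a)) = 2.08678 rad → d = 6371·c ≈ 13294.89 km.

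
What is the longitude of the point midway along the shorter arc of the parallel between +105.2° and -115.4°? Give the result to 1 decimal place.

Signed shortest Δλ from +105.2° to -115.4° is +139.4°.
Midpoint longitude = +105.2° + (+139.4°)/2 = +105.2° + 69.7° = +174.9°.
(The naïve average (+105.2 + -115.4)/2 = -5.1° is on the wrong side of the globe.)

+174.9°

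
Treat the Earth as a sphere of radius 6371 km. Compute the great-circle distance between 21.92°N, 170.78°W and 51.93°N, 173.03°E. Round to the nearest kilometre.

Δλ = 173.03 − -170.78 = 343.81°; wrapped into (−180°, 180°]: -16.19°.
Δφ = 51.93 − 21.92 = 30.01°.
a = sin²(Δφ/2) + cos φ₁ · cos φ₂ · sin²(Δλ/2) = 0.078374.
c = 2·atan2(√a, √(1−a)) = 0.56749 rad → d = 6371·c ≈ 3615.49 km.

3615 km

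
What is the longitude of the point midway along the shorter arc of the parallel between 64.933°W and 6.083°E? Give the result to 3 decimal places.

29.425°W

Signed shortest Δλ from -64.933° to +6.083° is +71.016°.
Midpoint longitude = -64.933° + (+71.016°)/2 = -64.933° + 35.508° = -29.425°.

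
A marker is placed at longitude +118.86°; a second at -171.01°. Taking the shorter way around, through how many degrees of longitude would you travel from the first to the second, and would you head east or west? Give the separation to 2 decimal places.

70.13° east

Raw difference: -171.01 − 118.86 = -289.87°.
Normalise into (−180°, 180°]: -289.87° + 360° = 70.13°.
Positive ⇒ the second point lies to the east; separation 70.13°.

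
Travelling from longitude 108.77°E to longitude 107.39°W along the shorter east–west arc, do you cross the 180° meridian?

Yes

Naïve |-107.39 − 108.77| = 216.16° > 180°, so the shorter arc goes the other way round — across 180°.
Signed shortest Δλ = ((-107.39 − 108.77 + 180) mod 360) − 180 = 143.84°.
Going east by 143.84° from +108.77° passes through 180° before reaching -107.39°.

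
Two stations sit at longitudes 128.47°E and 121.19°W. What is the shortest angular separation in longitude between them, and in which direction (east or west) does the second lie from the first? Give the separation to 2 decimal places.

110.34° east

Raw difference: -121.19 − 128.47 = -249.66°.
Normalise into (−180°, 180°]: -249.66° + 360° = 110.34°.
Positive ⇒ the second point lies to the east; separation 110.34°.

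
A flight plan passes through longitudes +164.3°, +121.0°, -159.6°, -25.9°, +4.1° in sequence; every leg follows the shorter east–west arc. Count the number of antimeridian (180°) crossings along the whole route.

1

Leg 1: +164.3° → +121.0°, shortest Δλ = -43.3° (west) — does not cross 180°.
Leg 2: +121.0° → -159.6°, shortest Δλ = 79.4° (east) — crosses 180°.
Leg 3: -159.6° → -25.9°, shortest Δλ = 133.7° (east) — does not cross 180°.
Leg 4: -25.9° → +4.1°, shortest Δλ = 30.0° (east) — does not cross 180°.
Total crossings: 1.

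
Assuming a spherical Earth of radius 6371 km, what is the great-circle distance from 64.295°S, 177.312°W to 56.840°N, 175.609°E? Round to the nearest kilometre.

Δλ = 175.609 − -177.312 = 352.921°; wrapped into (−180°, 180°]: -7.079°.
Δφ = 56.840 − -64.295 = 121.135°.
a = sin²(Δφ/2) + cos φ₁ · cos φ₂ · sin²(Δλ/2) = 0.759432.
c = 2·atan2(√a, √(1−a)) = 2.11632 rad → d = 6371·c ≈ 13483.07 km.

13483 km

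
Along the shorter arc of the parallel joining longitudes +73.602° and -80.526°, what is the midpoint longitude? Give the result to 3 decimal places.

-3.462°

Signed shortest Δλ from +73.602° to -80.526° is -154.128°.
Midpoint longitude = +73.602° + (-154.128°)/2 = +73.602° − 77.064° = -3.462°.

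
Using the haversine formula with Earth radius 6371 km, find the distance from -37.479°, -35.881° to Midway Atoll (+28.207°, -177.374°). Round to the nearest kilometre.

16301 km

Δλ = -177.374 − -35.881 = -141.493°.
Δφ = 28.207 − -37.479 = 65.686°.
a = sin²(Δφ/2) + cos φ₁ · cos φ₂ · sin²(Δλ/2) = 0.917426.
c = 2·atan2(√a, √(1−a)) = 2.55866 rad → d = 6371·c ≈ 16301.22 km.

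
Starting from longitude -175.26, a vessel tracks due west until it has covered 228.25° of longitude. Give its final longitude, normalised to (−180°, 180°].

-43.51°

Start at -175.26°; shift −228.25° → -403.51°.
-403.51° lies outside (−180°, 180°]; add 360° → -43.51°.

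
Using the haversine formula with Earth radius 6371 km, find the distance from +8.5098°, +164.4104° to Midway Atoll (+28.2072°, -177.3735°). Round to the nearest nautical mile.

1569 nmi

Δλ = -177.3735 − 164.4104 = -341.7839°; wrapped into (−180°, 180°]: 18.2161°.
Δφ = 28.2072 − 8.5098 = 19.6974°.
a = sin²(Δφ/2) + cos φ₁ · cos φ₂ · sin²(Δλ/2) = 0.051096.
c = 2·atan2(√a, √(1−a)) = 0.45603 rad → d = 6371·c ≈ 2905.37 km ≈ 1568.77 nmi.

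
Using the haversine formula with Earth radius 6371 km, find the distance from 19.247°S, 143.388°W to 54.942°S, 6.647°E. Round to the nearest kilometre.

11290 km

Δλ = 6.647 − -143.388 = 150.035°.
Δφ = -54.942 − -19.247 = -35.695°.
a = sin²(Δφ/2) + cos φ₁ · cos φ₂ · sin²(Δλ/2) = 0.599988.
c = 2·atan2(√a, √(1−a)) = 1.77213 rad → d = 6371·c ≈ 11290.24 km.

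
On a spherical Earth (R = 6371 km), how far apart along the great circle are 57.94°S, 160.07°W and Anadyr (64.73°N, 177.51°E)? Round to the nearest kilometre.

13771 km

Δλ = 177.51 − -160.07 = 337.58°; wrapped into (−180°, 180°]: -22.42°.
Δφ = 64.73 − -57.94 = 122.67°.
a = sin²(Δφ/2) + cos φ₁ · cos φ₂ · sin²(Δλ/2) = 0.778464.
c = 2·atan2(√a, √(1−a)) = 2.16148 rad → d = 6371·c ≈ 13770.77 km.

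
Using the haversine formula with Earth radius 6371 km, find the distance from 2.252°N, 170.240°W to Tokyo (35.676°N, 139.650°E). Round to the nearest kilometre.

Δλ = 139.650 − -170.240 = 309.890°; wrapped into (−180°, 180°]: -50.110°.
Δφ = 35.676 − 2.252 = 33.424°.
a = sin²(Δφ/2) + cos φ₁ · cos φ₂ · sin²(Δλ/2) = 0.228263.
c = 2·atan2(√a, √(1−a)) = 0.99623 rad → d = 6371·c ≈ 6346.96 km.

6347 km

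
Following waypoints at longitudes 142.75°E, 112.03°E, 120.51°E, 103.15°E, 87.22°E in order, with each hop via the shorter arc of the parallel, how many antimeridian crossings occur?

0

Leg 1: +142.75° → +112.03°, shortest Δλ = -30.72° (west) — does not cross 180°.
Leg 2: +112.03° → +120.51°, shortest Δλ = 8.48° (east) — does not cross 180°.
Leg 3: +120.51° → +103.15°, shortest Δλ = -17.36° (west) — does not cross 180°.
Leg 4: +103.15° → +87.22°, shortest Δλ = -15.93° (west) — does not cross 180°.
Total crossings: 0.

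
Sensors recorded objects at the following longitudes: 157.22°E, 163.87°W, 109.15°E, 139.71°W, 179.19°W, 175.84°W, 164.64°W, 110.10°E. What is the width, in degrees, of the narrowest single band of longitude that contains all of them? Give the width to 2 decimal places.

Sort the longitudes: -179.19°, -175.84°, -164.64°, -163.87°, -139.71°, +109.15°, +110.10°, +157.22°.
Eastward gaps between consecutive values (wrapping around): 3.35°, 11.20°, 0.77°, 24.16°, 248.86°, 0.95°, 47.12°, 23.59°.
Largest gap = 248.86° ⇒ minimal covering band is its complement: 360° − 248.86° = 111.14°.
Band runs from +109.15° eastward to -139.71°, crossing the antimeridian.

111.14°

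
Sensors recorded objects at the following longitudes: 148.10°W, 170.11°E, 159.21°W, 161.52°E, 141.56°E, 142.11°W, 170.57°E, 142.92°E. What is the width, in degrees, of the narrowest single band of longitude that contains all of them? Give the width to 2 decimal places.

Sort the longitudes: -159.21°, -148.10°, -142.11°, +141.56°, +142.92°, +161.52°, +170.11°, +170.57°.
Eastward gaps between consecutive values (wrapping around): 11.11°, 5.99°, 283.67°, 1.36°, 18.60°, 8.59°, 0.46°, 30.22°.
Largest gap = 283.67° ⇒ minimal covering band is its complement: 360° − 283.67° = 76.33°.
Band runs from +141.56° eastward to -142.11°, crossing the antimeridian.

76.33°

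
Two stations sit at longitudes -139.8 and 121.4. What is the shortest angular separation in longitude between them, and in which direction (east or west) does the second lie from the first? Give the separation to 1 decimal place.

98.8° west

Raw difference: 121.4 − -139.8 = 261.2°.
Normalise into (−180°, 180°]: 261.2° − 360° = -98.8°.
Negative ⇒ the second point lies to the west; separation 98.8°.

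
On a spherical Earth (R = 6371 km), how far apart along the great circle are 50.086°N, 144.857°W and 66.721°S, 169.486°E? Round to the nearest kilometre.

Δλ = 169.486 − -144.857 = 314.343°; wrapped into (−180°, 180°]: -45.657°.
Δφ = -66.721 − 50.086 = -116.807°.
a = sin²(Δφ/2) + cos φ₁ · cos φ₂ · sin²(Δλ/2) = 0.763663.
c = 2·atan2(√a, √(1−a)) = 2.12625 rad → d = 6371·c ≈ 13546.32 km.

13546 km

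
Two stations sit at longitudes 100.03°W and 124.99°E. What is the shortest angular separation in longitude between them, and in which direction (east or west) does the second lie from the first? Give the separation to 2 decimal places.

Raw difference: 124.99 − -100.03 = 225.02°.
Normalise into (−180°, 180°]: 225.02° − 360° = -134.98°.
Negative ⇒ the second point lies to the west; separation 134.98°.

134.98° west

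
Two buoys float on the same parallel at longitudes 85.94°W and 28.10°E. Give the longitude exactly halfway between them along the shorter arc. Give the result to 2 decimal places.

Signed shortest Δλ from -85.94° to +28.10° is +114.04°.
Midpoint longitude = -85.94° + (+114.04°)/2 = -85.94° + 57.02° = -28.92°.

28.92°W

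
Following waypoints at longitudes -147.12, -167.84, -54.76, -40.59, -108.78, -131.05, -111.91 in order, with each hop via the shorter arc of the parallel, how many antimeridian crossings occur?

Leg 1: -147.12° → -167.84°, shortest Δλ = -20.72° (west) — does not cross 180°.
Leg 2: -167.84° → -54.76°, shortest Δλ = 113.08° (east) — does not cross 180°.
Leg 3: -54.76° → -40.59°, shortest Δλ = 14.17° (east) — does not cross 180°.
Leg 4: -40.59° → -108.78°, shortest Δλ = -68.19° (west) — does not cross 180°.
Leg 5: -108.78° → -131.05°, shortest Δλ = -22.27° (west) — does not cross 180°.
Leg 6: -131.05° → -111.91°, shortest Δλ = 19.14° (east) — does not cross 180°.
Total crossings: 0.

0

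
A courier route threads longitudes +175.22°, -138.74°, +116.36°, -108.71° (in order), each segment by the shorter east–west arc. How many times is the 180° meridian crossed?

Leg 1: +175.22° → -138.74°, shortest Δλ = 46.04° (east) — crosses 180°.
Leg 2: -138.74° → +116.36°, shortest Δλ = -104.9° (west) — crosses 180°.
Leg 3: +116.36° → -108.71°, shortest Δλ = 134.93° (east) — crosses 180°.
Total crossings: 3.

3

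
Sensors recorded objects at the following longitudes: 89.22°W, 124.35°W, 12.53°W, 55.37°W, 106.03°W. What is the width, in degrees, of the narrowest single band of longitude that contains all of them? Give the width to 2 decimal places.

Sort the longitudes: -124.35°, -106.03°, -89.22°, -55.37°, -12.53°.
Eastward gaps between consecutive values (wrapping around): 18.32°, 16.81°, 33.85°, 42.84°, 248.18°.
Largest gap = 248.18° ⇒ minimal covering band is its complement: 360° − 248.18° = 111.82°.
Band runs from -124.35° eastward to -12.53°.

111.82°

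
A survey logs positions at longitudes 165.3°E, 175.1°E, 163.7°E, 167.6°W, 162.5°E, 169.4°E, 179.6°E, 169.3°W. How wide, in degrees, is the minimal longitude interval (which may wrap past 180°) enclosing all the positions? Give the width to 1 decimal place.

Sort the longitudes: -169.3°, -167.6°, +162.5°, +163.7°, +165.3°, +169.4°, +175.1°, +179.6°.
Eastward gaps between consecutive values (wrapping around): 1.7°, 330.1°, 1.2°, 1.6°, 4.1°, 5.7°, 4.5°, 11.1°.
Largest gap = 330.1° ⇒ minimal covering band is its complement: 360° − 330.1° = 29.9°.
Band runs from +162.5° eastward to -167.6°, crossing the antimeridian.

29.9°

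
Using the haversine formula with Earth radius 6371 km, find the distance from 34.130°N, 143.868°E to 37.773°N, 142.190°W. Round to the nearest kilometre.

Δλ = -142.190 − 143.868 = -286.058°; wrapped into (−180°, 180°]: 73.942°.
Δφ = 37.773 − 34.130 = 3.643°.
a = sin²(Δφ/2) + cos φ₁ · cos φ₂ · sin²(Δλ/2) = 0.237668.
c = 2·atan2(√a, √(1−a)) = 1.01848 rad → d = 6371·c ≈ 6488.72 km.

6489 km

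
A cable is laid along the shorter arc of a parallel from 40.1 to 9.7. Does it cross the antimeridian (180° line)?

No

Signed shortest Δλ = ((9.7 − 40.1 + 180) mod 360) − 180 = -30.4°.
Going west by 30.4° from +40.1° reaches +9.7° without touching 180°.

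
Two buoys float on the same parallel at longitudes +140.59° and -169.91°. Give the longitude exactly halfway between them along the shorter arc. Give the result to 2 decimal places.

Signed shortest Δλ from +140.59° to -169.91° is +49.50°.
Midpoint longitude = +140.59° + (+49.50°)/2 = +140.59° + 24.75° = +165.34°.
(The naïve average (+140.59 + -169.91)/2 = -14.66° is on the wrong side of the globe.)

+165.34°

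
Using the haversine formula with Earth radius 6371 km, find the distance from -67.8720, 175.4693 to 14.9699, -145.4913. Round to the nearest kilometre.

9731 km

Δλ = -145.4913 − 175.4693 = -320.9606°; wrapped into (−180°, 180°]: 39.0394°.
Δφ = 14.9699 − -67.8720 = 82.8419°.
a = sin²(Δφ/2) + cos φ₁ · cos φ₂ · sin²(Δλ/2) = 0.478322.
c = 2·atan2(√a, √(1−a)) = 1.52743 rad → d = 6371·c ≈ 9731.24 km.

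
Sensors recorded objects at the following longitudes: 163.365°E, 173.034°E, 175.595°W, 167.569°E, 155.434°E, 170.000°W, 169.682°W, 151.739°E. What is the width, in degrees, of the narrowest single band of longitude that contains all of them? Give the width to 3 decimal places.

38.579°

Sort the longitudes: -175.595°, -170.000°, -169.682°, +151.739°, +155.434°, +163.365°, +167.569°, +173.034°.
Eastward gaps between consecutive values (wrapping around): 5.595°, 0.318°, 321.421°, 3.695°, 7.931°, 4.204°, 5.465°, 11.371°.
Largest gap = 321.421° ⇒ minimal covering band is its complement: 360° − 321.421° = 38.579°.
Band runs from +151.739° eastward to -169.682°, crossing the antimeridian.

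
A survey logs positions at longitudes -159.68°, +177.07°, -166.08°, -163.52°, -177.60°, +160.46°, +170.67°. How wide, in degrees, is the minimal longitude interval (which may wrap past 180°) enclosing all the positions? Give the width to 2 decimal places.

39.86°

Sort the longitudes: -177.60°, -166.08°, -163.52°, -159.68°, +160.46°, +170.67°, +177.07°.
Eastward gaps between consecutive values (wrapping around): 11.52°, 2.56°, 3.84°, 320.14°, 10.21°, 6.40°, 5.33°.
Largest gap = 320.14° ⇒ minimal covering band is its complement: 360° − 320.14° = 39.86°.
Band runs from +160.46° eastward to -159.68°, crossing the antimeridian.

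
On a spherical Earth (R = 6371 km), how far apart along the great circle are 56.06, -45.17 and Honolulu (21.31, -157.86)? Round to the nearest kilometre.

9364 km

Δλ = -157.86 − -45.17 = -112.69°.
Δφ = 21.31 − 56.06 = -34.75°.
a = sin²(Δφ/2) + cos φ₁ · cos φ₂ · sin²(Δλ/2) = 0.449575.
c = 2·atan2(√a, √(1−a)) = 1.46977 rad → d = 6371·c ≈ 9363.93 km.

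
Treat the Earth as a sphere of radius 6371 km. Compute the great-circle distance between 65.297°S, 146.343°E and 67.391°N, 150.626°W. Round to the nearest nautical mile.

Δλ = -150.626 − 146.343 = -296.969°; wrapped into (−180°, 180°]: 63.031°.
Δφ = 67.391 − -65.297 = 132.688°.
a = sin²(Δφ/2) + cos φ₁ · cos φ₂ · sin²(Δλ/2) = 0.882903.
c = 2·atan2(√a, √(1−a)) = 2.44309 rad → d = 6371·c ≈ 15564.94 km ≈ 8404.39 nmi.

8404 nmi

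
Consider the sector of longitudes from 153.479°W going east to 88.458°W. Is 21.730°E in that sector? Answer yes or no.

Band width going east from -153.479° to -88.458°: ((-88.458 − -153.479) mod 360) = 65.021°.
Offset of +21.730° east of the west edge: ((21.730 − -153.479) mod 360) = 175.209°.
175.209° > 65.021° ⇒ outside.

No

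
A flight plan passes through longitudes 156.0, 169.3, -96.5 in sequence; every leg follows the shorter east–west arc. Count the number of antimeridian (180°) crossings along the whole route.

Leg 1: +156.0° → +169.3°, shortest Δλ = 13.3° (east) — does not cross 180°.
Leg 2: +169.3° → -96.5°, shortest Δλ = 94.2° (east) — crosses 180°.
Total crossings: 1.

1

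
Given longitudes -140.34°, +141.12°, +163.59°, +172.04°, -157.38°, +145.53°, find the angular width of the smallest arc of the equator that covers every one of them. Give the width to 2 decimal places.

Sort the longitudes: -157.38°, -140.34°, +141.12°, +145.53°, +163.59°, +172.04°.
Eastward gaps between consecutive values (wrapping around): 17.04°, 281.46°, 4.41°, 18.06°, 8.45°, 30.58°.
Largest gap = 281.46° ⇒ minimal covering band is its complement: 360° − 281.46° = 78.54°.
Band runs from +141.12° eastward to -140.34°, crossing the antimeridian.

78.54°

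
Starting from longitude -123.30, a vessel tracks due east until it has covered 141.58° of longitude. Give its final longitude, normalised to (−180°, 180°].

Start at -123.30°; shift +141.58° → +18.28°.
+18.28° already lies in (−180°, 180°].

+18.28°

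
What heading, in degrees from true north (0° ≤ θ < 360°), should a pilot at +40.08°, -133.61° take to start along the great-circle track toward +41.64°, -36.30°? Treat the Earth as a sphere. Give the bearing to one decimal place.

52.5°

Δλ = -36.30 − -133.61 = 97.31°.
θ = atan2( sin Δλ · cos φ₂ , cos φ₁ · sin φ₂ − sin φ₁ · cos φ₂ · cos Δλ )
  = atan2(0.74126, 0.56962) = 52.459° → normalised to [0°, 360°): 52.459°.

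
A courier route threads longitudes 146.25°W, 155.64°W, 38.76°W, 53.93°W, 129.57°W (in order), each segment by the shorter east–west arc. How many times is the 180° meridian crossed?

Leg 1: -146.25° → -155.64°, shortest Δλ = -9.39° (west) — does not cross 180°.
Leg 2: -155.64° → -38.76°, shortest Δλ = 116.88° (east) — does not cross 180°.
Leg 3: -38.76° → -53.93°, shortest Δλ = -15.17° (west) — does not cross 180°.
Leg 4: -53.93° → -129.57°, shortest Δλ = -75.64° (west) — does not cross 180°.
Total crossings: 0.

0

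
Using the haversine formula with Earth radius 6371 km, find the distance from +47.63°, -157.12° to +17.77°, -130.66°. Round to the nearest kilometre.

Δλ = -130.66 − -157.12 = 26.46°.
Δφ = 17.77 − 47.63 = -29.86°.
a = sin²(Δφ/2) + cos φ₁ · cos φ₂ · sin²(Δλ/2) = 0.099991.
c = 2·atan2(√a, √(1−a)) = 0.64347 rad → d = 6371·c ≈ 4099.56 km.

4100 km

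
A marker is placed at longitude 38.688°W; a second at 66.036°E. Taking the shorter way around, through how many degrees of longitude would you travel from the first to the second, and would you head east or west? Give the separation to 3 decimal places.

104.724° east

Raw difference: 66.036 − -38.688 = 104.724°.
Normalise into (−180°, 180°]: 104.724° stays 104.724°.
Positive ⇒ the second point lies to the east; separation 104.724°.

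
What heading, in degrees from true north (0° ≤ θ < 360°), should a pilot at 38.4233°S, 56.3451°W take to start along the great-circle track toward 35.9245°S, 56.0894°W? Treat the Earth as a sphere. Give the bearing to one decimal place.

4.7°

Δλ = -56.0894 − -56.3451 = 0.2557°.
θ = atan2( sin Δλ · cos φ₂ , cos φ₁ · sin φ₂ − sin φ₁ · cos φ₂ · cos Δλ )
  = atan2(0.00361, 0.04359) = 4.739° → normalised to [0°, 360°): 4.739°.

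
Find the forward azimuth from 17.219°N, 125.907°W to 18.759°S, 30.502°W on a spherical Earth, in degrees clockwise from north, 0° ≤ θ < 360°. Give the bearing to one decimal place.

Δλ = -30.502 − -125.907 = 95.405°.
θ = atan2( sin Δλ · cos φ₂ , cos φ₁ · sin φ₂ − sin φ₁ · cos φ₂ · cos Δλ )
  = atan2(0.94267, -0.28077) = 106.586° → normalised to [0°, 360°): 106.586°.

106.6°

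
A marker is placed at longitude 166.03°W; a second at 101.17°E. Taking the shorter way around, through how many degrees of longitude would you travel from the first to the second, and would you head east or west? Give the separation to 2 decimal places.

Raw difference: 101.17 − -166.03 = 267.2°.
Normalise into (−180°, 180°]: 267.2° − 360° = -92.8°.
Negative ⇒ the second point lies to the west; separation 92.80°.

92.80° west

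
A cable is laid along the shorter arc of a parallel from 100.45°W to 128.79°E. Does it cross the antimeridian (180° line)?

Naïve |128.79 − -100.45| = 229.24° > 180°, so the shorter arc goes the other way round — across 180°.
Signed shortest Δλ = ((128.79 − -100.45 + 180) mod 360) − 180 = -130.76°.
Going west by 130.76° from -100.45° passes through 180° before reaching +128.79°.

Yes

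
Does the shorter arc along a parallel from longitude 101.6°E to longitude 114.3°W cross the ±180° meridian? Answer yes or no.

Yes

Naïve |-114.3 − 101.6| = 215.9° > 180°, so the shorter arc goes the other way round — across 180°.
Signed shortest Δλ = ((-114.3 − 101.6 + 180) mod 360) − 180 = 144.1°.
Going east by 144.1° from +101.6° passes through 180° before reaching -114.3°.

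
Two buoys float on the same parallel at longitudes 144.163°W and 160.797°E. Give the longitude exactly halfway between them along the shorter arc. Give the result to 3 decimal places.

Signed shortest Δλ from -144.163° to +160.797° is -55.040°.
Midpoint longitude = -144.163° + (-55.040°)/2 = -144.163° − 27.520° = -171.683°.
(The naïve average (-144.163 + +160.797)/2 = 8.317° is on the wrong side of the globe.)

171.683°W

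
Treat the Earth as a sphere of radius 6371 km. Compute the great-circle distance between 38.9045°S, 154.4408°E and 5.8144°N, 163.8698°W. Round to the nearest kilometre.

Δλ = -163.8698 − 154.4408 = -318.3106°; wrapped into (−180°, 180°]: 41.6894°.
Δφ = 5.8144 − -38.9045 = 44.7189°.
a = sin²(Δφ/2) + cos φ₁ · cos φ₂ · sin²(Δλ/2) = 0.242744.
c = 2·atan2(√a, √(1−a)) = 1.03036 rad → d = 6371·c ≈ 6564.41 km.

6564 km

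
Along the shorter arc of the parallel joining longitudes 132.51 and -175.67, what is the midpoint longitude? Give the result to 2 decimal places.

+158.42°

Signed shortest Δλ from +132.51° to -175.67° is +51.82°.
Midpoint longitude = +132.51° + (+51.82°)/2 = +132.51° + 25.91° = +158.42°.
(The naïve average (+132.51 + -175.67)/2 = -21.58° is on the wrong side of the globe.)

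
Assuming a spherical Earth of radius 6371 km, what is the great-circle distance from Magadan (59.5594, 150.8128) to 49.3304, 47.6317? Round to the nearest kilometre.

6076 km

Δλ = 47.6317 − 150.8128 = -103.1811°.
Δφ = 49.3304 − 59.5594 = -10.2290°.
a = sin²(Δφ/2) + cos φ₁ · cos φ₂ · sin²(Δλ/2) = 0.210682.
c = 2·atan2(√a, √(1−a)) = 0.95374 rad → d = 6371·c ≈ 6076.28 km.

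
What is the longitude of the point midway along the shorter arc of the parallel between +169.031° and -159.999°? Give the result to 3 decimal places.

Signed shortest Δλ from +169.031° to -159.999° is +30.970°.
Midpoint longitude = +169.031° + (+30.970°)/2 = +169.031° + 15.485° = +184.516°.
Normalise into (−180°, 180°]: -175.484°.
(The naïve average (+169.031 + -159.999)/2 = 4.516° is on the wrong side of the globe.)

-175.484°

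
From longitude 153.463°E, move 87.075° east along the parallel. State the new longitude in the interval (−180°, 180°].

Start at +153.463°; shift +87.075° → +240.538°.
+240.538° lies outside (−180°, 180°]; subtract 360° → -119.462°.

119.462°W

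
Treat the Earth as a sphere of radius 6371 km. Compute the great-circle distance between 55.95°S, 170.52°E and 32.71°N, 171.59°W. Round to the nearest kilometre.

10004 km

Δλ = -171.59 − 170.52 = -342.11°; wrapped into (−180°, 180°]: 17.89°.
Δφ = 32.71 − -55.95 = 88.66°.
a = sin²(Δφ/2) + cos φ₁ · cos φ₂ · sin²(Δλ/2) = 0.499697.
c = 2·atan2(√a, √(1−a)) = 1.57019 rad → d = 6371·c ≈ 10003.69 km.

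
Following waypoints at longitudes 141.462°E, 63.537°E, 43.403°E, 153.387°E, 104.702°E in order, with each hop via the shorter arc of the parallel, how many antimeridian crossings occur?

0

Leg 1: +141.462° → +63.537°, shortest Δλ = -77.925° (west) — does not cross 180°.
Leg 2: +63.537° → +43.403°, shortest Δλ = -20.134° (west) — does not cross 180°.
Leg 3: +43.403° → +153.387°, shortest Δλ = 109.984° (east) — does not cross 180°.
Leg 4: +153.387° → +104.702°, shortest Δλ = -48.685° (west) — does not cross 180°.
Total crossings: 0.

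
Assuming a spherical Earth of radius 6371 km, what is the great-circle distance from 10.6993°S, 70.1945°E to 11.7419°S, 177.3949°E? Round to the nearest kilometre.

11596 km

Δλ = 177.3949 − 70.1945 = 107.2004°.
Δφ = -11.7419 − -10.6993 = -1.0426°.
a = sin²(Δφ/2) + cos φ₁ · cos φ₂ · sin²(Δλ/2) = 0.623356.
c = 2·atan2(√a, √(1−a)) = 1.82008 rad → d = 6371·c ≈ 11595.74 km.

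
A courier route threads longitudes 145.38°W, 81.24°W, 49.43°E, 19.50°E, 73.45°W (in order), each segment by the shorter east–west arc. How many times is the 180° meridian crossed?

Leg 1: -145.38° → -81.24°, shortest Δλ = 64.14° (east) — does not cross 180°.
Leg 2: -81.24° → +49.43°, shortest Δλ = 130.67° (east) — does not cross 180°.
Leg 3: +49.43° → +19.50°, shortest Δλ = -29.93° (west) — does not cross 180°.
Leg 4: +19.50° → -73.45°, shortest Δλ = -92.95° (west) — does not cross 180°.
Total crossings: 0.

0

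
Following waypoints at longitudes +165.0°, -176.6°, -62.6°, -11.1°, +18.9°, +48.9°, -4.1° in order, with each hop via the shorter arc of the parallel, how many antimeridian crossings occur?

Leg 1: +165.0° → -176.6°, shortest Δλ = 18.4° (east) — crosses 180°.
Leg 2: -176.6° → -62.6°, shortest Δλ = 114.0° (east) — does not cross 180°.
Leg 3: -62.6° → -11.1°, shortest Δλ = 51.5° (east) — does not cross 180°.
Leg 4: -11.1° → +18.9°, shortest Δλ = 30.0° (east) — does not cross 180°.
Leg 5: +18.9° → +48.9°, shortest Δλ = 30.0° (east) — does not cross 180°.
Leg 6: +48.9° → -4.1°, shortest Δλ = -53.0° (west) — does not cross 180°.
Total crossings: 1.

1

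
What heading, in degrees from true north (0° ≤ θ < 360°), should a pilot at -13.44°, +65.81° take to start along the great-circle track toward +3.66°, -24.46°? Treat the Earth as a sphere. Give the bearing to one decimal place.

Δλ = -24.46 − 65.81 = -90.27°.
θ = atan2( sin Δλ · cos φ₂ , cos φ₁ · sin φ₂ − sin φ₁ · cos φ₂ · cos Δλ )
  = atan2(-0.99795, 0.06099) = -86.502° → normalised to [0°, 360°): 273.498°.

273.5°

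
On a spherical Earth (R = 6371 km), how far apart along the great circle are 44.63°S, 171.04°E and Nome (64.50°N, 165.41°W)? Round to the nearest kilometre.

Δλ = -165.41 − 171.04 = -336.45°; wrapped into (−180°, 180°]: 23.55°.
Δφ = 64.50 − -44.63 = 109.13°.
a = sin²(Δφ/2) + cos φ₁ · cos φ₂ · sin²(Δλ/2) = 0.676615.
c = 2·atan2(√a, √(1−a)) = 1.93182 rad → d = 6371·c ≈ 12307.61 km.

12308 km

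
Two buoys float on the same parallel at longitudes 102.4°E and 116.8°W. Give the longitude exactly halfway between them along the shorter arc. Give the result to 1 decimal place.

172.8°E

Signed shortest Δλ from +102.4° to -116.8° is +140.8°.
Midpoint longitude = +102.4° + (+140.8°)/2 = +102.4° + 70.4° = +172.8°.
(The naïve average (+102.4 + -116.8)/2 = -7.2° is on the wrong side of the globe.)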